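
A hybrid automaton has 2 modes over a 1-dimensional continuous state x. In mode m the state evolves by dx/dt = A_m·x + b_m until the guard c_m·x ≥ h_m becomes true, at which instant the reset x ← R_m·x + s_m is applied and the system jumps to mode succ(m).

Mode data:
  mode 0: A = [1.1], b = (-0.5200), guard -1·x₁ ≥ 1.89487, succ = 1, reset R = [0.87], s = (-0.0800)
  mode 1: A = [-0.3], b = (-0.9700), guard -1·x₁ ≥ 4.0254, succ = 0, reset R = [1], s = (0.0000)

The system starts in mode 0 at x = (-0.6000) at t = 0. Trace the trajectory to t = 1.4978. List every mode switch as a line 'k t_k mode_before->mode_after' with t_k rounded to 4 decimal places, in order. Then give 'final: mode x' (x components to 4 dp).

1 0.7197 0->1
final: 1 -2.0418

Mode 0: guard c·x = 1.8949 hit at Δt = 0.7197 (t = 0.7197), x⁻ = (-1.8949) → reset → x⁺ = (-1.7285), jump to mode 1
Mode 1: flow for 0.7781 to horizon, guard not reached → x = (-2.0418)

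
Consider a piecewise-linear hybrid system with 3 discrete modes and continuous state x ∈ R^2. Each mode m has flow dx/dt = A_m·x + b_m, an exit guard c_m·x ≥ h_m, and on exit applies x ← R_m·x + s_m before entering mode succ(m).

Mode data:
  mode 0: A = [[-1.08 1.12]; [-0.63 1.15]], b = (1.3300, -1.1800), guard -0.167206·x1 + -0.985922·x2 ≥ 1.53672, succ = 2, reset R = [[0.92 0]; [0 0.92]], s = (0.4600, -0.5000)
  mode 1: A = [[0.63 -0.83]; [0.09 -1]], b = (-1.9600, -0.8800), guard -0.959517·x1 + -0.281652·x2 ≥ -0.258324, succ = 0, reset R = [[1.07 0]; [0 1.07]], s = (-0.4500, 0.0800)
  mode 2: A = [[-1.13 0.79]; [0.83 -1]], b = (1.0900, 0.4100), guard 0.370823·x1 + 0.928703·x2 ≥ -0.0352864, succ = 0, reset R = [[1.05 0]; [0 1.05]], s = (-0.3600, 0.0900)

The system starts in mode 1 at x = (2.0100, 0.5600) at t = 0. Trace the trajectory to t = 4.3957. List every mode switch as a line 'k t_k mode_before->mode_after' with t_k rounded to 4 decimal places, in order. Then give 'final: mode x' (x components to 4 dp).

1 1.3983 1->0
2 1.9046 0->2
3 2.9462 2->0
4 3.5966 0->2
final: 2 0.4324 -0.4568

Mode 1: guard c·x = -0.2583 hit at Δt = 1.3983 (t = 1.3983), x⁻ = (0.4023, -0.4533) → reset → x⁺ = (-0.0196, -0.4050), jump to mode 0
Mode 0: guard c·x = 1.5367 hit at Δt = 0.5063 (t = 1.9046), x⁻ = (0.0782, -1.5719) → reset → x⁺ = (0.5320, -1.9462), jump to mode 2
Mode 2: guard c·x = -0.0353 hit at Δt = 1.0416 (t = 2.9462), x⁻ = (0.4550, -0.2197) → reset → x⁺ = (0.1178, -0.1407), jump to mode 0
Mode 0: guard c·x = 1.5367 hit at Δt = 0.6504 (t = 3.5966), x⁻ = (0.2298, -1.5976) → reset → x⁺ = (0.6714, -1.9698), jump to mode 2
Mode 2: flow for 0.7991 to horizon, guard not reached → x = (0.4324, -0.4568)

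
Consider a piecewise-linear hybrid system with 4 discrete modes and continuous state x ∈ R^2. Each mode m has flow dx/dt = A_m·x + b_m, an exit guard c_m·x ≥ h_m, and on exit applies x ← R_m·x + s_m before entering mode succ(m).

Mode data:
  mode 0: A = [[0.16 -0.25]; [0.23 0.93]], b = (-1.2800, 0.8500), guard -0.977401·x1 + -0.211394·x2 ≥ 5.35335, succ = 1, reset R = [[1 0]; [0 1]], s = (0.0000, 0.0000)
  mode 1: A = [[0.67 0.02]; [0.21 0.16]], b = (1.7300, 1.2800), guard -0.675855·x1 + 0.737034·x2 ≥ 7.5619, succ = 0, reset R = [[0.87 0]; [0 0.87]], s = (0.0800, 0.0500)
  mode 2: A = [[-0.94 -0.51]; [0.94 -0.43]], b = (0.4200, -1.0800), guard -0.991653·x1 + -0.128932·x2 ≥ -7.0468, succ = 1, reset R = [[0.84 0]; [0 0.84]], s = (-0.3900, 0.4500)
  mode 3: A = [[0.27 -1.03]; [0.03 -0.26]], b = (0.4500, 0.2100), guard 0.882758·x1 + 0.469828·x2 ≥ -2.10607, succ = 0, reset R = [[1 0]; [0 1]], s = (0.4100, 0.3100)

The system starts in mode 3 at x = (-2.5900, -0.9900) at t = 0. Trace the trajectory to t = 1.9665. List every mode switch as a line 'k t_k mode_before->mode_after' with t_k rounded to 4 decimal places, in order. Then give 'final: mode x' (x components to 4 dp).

Mode 3: guard c·x = -2.1061 hit at Δt = 0.8265 (t = 0.8265), x⁻ = (-2.0168, -0.6933) → reset → x⁺ = (-1.6068, -0.3833), jump to mode 0
Mode 0: flow for 1.1400 to horizon, guard not reached → x = (-3.4107, -0.4679)

1 0.8265 3->0
final: 0 -3.4107 -0.4679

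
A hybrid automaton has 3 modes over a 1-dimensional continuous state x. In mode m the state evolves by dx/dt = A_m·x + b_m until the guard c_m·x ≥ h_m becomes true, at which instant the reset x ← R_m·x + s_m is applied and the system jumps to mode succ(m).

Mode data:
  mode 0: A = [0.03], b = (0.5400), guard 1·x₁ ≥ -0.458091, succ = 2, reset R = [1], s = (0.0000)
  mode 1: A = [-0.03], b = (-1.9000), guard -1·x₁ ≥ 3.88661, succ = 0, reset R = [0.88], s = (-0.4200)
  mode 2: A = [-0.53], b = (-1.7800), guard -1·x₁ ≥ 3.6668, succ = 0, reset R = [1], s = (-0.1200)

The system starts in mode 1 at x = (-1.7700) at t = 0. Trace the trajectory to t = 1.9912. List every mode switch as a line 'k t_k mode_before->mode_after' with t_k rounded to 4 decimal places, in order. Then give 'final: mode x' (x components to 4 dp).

Mode 1: guard c·x = 3.8866 hit at Δt = 1.1662 (t = 1.1662), x⁻ = (-3.8866) → reset → x⁺ = (-3.8402), jump to mode 0
Mode 0: flow for 0.8250 to horizon, guard not reached → x = (-3.4854)

1 1.1662 1->0
final: 0 -3.4854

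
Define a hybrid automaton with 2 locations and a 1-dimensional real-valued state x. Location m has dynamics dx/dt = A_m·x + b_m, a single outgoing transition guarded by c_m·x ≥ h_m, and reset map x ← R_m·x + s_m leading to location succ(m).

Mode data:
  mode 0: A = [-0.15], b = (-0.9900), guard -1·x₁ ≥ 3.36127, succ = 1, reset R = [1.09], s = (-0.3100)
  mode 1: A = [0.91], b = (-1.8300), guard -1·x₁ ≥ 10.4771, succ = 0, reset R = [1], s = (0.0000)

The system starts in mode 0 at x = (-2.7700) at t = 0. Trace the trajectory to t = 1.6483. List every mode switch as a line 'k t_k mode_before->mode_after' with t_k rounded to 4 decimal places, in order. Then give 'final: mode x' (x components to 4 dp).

Mode 0: guard c·x = 3.3613 hit at Δt = 1.1179 (t = 1.1179), x⁻ = (-3.3613) → reset → x⁺ = (-3.9738), jump to mode 1
Mode 1: flow for 0.5304 to horizon, guard not reached → x = (-7.6867)

1 1.1179 0->1
final: 1 -7.6867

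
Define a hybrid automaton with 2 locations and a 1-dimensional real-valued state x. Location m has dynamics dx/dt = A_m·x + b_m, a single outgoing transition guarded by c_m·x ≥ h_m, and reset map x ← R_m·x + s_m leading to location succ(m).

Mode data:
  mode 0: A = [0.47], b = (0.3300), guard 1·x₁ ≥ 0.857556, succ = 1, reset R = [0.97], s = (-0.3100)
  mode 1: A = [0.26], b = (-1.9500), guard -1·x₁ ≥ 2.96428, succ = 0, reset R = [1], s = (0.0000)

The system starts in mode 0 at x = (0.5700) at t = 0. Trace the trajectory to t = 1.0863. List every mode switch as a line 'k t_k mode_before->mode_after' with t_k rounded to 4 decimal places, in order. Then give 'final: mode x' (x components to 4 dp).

1 0.4336 0->1
final: 1 -0.7688

Mode 0: guard c·x = 0.8576 hit at Δt = 0.4336 (t = 0.4336), x⁻ = (0.8576) → reset → x⁺ = (0.5218), jump to mode 1
Mode 1: flow for 0.6527 to horizon, guard not reached → x = (-0.7688)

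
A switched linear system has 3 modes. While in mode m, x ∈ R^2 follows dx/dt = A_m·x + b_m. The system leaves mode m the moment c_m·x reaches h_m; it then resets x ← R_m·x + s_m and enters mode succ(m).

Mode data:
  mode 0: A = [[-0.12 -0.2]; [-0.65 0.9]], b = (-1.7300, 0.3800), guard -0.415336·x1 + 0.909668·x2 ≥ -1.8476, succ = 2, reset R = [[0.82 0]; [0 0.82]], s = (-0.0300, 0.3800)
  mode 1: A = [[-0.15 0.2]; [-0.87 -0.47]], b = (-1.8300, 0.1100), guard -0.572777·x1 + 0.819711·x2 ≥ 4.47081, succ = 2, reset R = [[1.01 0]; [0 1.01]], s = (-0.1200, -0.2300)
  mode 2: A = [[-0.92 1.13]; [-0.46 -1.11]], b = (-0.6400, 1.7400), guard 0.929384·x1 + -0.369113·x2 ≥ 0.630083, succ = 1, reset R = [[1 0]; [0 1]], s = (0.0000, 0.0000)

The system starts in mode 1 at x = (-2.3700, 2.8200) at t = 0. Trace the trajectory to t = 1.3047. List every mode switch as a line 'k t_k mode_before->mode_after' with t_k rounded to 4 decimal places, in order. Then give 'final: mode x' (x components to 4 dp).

Mode 1: guard c·x = 4.4708 hit at Δt = 0.6474 (t = 0.6474), x⁻ = (-2.8945, 3.4316) → reset → x⁺ = (-3.0435, 3.2359), jump to mode 2
Mode 2: flow for 0.6573 to horizon, guard not reached → x = (-0.3329, 2.6627)

1 0.6474 1->2
final: 2 -0.3329 2.6627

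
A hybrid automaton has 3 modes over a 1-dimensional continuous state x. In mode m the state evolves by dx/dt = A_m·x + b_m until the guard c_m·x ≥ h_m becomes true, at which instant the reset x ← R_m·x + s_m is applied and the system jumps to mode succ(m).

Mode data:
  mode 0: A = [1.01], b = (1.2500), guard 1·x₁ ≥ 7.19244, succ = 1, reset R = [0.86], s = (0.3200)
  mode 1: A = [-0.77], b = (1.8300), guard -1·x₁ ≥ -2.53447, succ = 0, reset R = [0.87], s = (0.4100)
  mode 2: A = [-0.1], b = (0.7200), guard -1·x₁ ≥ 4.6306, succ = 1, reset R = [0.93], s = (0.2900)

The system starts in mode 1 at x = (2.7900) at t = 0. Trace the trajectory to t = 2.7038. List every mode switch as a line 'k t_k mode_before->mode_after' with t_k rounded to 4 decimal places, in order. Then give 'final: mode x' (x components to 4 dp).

1 1.2503 1->0
2 2.0256 0->1
final: 1 4.8259

Mode 1: guard c·x = -2.5345 hit at Δt = 1.2503 (t = 1.2503), x⁻ = (2.5345) → reset → x⁺ = (2.6150), jump to mode 0
Mode 0: guard c·x = 7.1924 hit at Δt = 0.7753 (t = 2.0256), x⁻ = (7.1924) → reset → x⁺ = (6.5055), jump to mode 1
Mode 1: flow for 0.6782 to horizon, guard not reached → x = (4.8259)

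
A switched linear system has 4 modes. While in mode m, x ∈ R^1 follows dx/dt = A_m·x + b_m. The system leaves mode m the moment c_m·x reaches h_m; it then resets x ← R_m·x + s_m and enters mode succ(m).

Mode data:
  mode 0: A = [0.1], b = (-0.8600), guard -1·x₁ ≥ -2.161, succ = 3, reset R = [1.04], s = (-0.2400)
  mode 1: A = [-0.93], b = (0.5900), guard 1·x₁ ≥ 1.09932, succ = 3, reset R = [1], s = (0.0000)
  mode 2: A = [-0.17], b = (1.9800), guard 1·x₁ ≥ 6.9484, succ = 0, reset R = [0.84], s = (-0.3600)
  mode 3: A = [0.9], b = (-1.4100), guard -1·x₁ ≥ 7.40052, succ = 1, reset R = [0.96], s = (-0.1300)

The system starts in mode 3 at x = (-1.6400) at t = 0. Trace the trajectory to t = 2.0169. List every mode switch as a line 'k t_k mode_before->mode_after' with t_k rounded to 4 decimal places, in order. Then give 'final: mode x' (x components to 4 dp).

Mode 3: guard c·x = 7.4005 hit at Δt = 1.1426 (t = 1.1426), x⁻ = (-7.4005) → reset → x⁺ = (-7.2345), jump to mode 1
Mode 1: flow for 0.8743 to horizon, guard not reached → x = (-2.8553)

1 1.1426 3->1
final: 1 -2.8553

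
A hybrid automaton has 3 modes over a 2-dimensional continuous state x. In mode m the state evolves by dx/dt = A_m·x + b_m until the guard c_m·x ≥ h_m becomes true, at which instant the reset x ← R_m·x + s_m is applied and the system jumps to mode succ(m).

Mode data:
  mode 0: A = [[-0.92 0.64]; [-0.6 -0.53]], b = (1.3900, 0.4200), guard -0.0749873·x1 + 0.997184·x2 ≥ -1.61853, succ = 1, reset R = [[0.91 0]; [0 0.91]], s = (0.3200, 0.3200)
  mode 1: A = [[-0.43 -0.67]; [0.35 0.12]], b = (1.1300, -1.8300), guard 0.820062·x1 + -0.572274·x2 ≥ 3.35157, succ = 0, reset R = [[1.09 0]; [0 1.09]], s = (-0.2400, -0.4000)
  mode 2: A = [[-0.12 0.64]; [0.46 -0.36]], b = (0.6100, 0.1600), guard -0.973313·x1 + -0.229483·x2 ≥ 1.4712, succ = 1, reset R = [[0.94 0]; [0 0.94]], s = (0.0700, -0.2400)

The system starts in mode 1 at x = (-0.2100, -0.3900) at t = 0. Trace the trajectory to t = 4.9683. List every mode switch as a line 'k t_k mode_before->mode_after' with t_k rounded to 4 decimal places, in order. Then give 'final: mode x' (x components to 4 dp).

Mode 1: guard c·x = 3.3516 hit at Δt = 1.3540 (t = 1.3540), x⁻ = (2.2183, -2.6778) → reset → x⁺ = (2.1779, -3.3188), jump to mode 0
Mode 0: guard c·x = -1.6185 hit at Δt = 1.5427 (t = 2.8967), x⁻ = (0.4864, -1.5865) → reset → x⁺ = (0.7626, -1.1237), jump to mode 1
Mode 1: guard c·x = 3.3516 hit at Δt = 0.9169 (t = 3.8136), x⁻ = (2.3320, -2.5148) → reset → x⁺ = (2.3019, -3.1411), jump to mode 0
Mode 0: flow for 1.1547 to horizon, guard not reached → x = (0.6594, -1.9541)

1 1.3540 1->0
2 2.8967 0->1
3 3.8136 1->0
final: 0 0.6594 -1.9541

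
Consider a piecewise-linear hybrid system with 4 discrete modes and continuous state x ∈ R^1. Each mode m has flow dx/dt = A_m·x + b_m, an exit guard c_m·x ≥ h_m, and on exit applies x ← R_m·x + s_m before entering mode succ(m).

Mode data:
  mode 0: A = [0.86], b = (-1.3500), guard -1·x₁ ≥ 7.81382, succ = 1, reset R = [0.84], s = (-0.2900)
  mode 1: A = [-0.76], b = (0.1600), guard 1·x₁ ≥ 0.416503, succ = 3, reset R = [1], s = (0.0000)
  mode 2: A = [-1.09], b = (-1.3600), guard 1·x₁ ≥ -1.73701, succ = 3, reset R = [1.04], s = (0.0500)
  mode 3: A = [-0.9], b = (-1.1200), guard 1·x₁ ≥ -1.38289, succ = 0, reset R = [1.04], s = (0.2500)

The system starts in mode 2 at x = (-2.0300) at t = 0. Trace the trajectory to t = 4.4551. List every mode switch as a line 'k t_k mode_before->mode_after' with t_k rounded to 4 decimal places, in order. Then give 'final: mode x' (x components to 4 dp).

Mode 2: guard c·x = -1.7370 hit at Δt = 0.4305 (t = 0.4305), x⁻ = (-1.7370) → reset → x⁺ = (-1.7565), jump to mode 3
Mode 3: guard c·x = -1.3829 hit at Δt = 1.4533 (t = 1.8838), x⁻ = (-1.3829) → reset → x⁺ = (-1.1882), jump to mode 0
Mode 0: guard c·x = 7.8138 hit at Δt = 1.4238 (t = 3.3076), x⁻ = (-7.8138) → reset → x⁺ = (-6.8536), jump to mode 1
Mode 1: flow for 1.1475 to horizon, guard not reached → x = (-2.7427)

1 0.4305 2->3
2 1.8838 3->0
3 3.3076 0->1
final: 1 -2.7427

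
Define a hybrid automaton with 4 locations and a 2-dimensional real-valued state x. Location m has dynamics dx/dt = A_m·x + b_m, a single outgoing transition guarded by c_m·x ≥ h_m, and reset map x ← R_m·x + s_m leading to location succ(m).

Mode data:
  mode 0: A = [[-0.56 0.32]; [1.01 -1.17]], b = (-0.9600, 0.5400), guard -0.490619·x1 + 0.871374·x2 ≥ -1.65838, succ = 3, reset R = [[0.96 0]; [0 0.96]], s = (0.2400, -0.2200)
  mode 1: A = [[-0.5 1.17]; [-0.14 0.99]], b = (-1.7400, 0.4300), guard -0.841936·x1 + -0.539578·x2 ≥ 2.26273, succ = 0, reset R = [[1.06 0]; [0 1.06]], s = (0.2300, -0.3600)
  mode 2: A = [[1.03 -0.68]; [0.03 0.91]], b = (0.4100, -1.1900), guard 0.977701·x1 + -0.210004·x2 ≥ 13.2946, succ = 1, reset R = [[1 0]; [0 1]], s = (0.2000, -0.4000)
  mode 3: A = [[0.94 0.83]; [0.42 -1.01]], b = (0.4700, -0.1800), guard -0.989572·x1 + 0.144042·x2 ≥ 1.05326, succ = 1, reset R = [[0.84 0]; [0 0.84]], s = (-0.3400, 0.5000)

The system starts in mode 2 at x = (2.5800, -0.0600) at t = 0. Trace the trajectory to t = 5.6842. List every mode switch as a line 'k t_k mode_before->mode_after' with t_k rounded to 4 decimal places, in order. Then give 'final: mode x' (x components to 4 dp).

1 1.3233 2->1
2 2.1689 1->0
3 3.1997 0->3
4 4.5139 3->1
final: 1 -2.0728 0.7605

Mode 2: guard c·x = 13.2946 hit at Δt = 1.3233 (t = 1.3233), x⁻ = (12.9900, -2.8296) → reset → x⁺ = (13.1900, -3.2296), jump to mode 1
Mode 1: guard c·x = 2.2627 hit at Δt = 0.8456 (t = 2.1689), x⁻ = (2.7685, -8.5133) → reset → x⁺ = (3.1646, -9.3841), jump to mode 0
Mode 0: guard c·x = -1.6584 hit at Δt = 1.0308 (t = 3.1997), x⁻ = (-0.0617, -1.9379) → reset → x⁺ = (0.1807, -2.0804), jump to mode 3
Mode 3: guard c·x = 1.0533 hit at Δt = 1.3142 (t = 4.5139), x⁻ = (-1.1912, -0.8714) → reset → x⁺ = (-1.3406, -0.2320), jump to mode 1
Mode 1: flow for 1.1703 to horizon, guard not reached → x = (-2.0728, 0.7605)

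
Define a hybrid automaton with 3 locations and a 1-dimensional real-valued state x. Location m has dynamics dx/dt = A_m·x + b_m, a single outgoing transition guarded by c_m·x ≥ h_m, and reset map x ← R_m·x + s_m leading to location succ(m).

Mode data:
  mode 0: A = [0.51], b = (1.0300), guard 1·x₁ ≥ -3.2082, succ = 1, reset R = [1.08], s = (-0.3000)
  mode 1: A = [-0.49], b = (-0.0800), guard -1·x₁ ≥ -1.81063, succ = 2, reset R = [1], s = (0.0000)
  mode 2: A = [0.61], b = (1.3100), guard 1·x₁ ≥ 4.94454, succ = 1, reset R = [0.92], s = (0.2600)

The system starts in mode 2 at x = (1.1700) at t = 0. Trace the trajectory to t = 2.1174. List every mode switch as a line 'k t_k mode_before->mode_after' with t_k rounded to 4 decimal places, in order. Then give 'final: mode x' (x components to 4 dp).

1 1.2455 2->1
final: 1 3.0802

Mode 2: guard c·x = 4.9445 hit at Δt = 1.2455 (t = 1.2455), x⁻ = (4.9445) → reset → x⁺ = (4.8090), jump to mode 1
Mode 1: flow for 0.8719 to horizon, guard not reached → x = (3.0802)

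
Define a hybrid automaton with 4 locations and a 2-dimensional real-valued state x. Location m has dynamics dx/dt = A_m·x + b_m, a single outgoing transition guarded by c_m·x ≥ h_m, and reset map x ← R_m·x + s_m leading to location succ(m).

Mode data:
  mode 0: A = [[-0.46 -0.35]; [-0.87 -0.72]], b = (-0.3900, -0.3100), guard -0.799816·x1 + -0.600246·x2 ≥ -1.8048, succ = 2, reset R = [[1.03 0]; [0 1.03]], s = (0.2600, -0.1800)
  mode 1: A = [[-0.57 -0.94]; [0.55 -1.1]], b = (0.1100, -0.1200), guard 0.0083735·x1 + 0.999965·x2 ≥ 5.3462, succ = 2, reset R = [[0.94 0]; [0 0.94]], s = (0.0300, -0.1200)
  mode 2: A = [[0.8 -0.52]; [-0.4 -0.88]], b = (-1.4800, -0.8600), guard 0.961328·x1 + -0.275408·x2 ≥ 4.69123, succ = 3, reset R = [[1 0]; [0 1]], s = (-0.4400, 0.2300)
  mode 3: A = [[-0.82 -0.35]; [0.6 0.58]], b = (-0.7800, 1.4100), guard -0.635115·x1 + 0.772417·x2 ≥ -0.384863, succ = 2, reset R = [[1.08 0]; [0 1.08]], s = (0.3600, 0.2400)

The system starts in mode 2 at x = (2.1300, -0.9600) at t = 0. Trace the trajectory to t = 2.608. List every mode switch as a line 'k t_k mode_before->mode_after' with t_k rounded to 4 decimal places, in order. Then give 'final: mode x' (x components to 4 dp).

Mode 2: guard c·x = 4.6912 hit at Δt = 1.3133 (t = 1.3133), x⁻ = (4.3171, -1.9645) → reset → x⁺ = (3.8771, -1.7345), jump to mode 3
Mode 3: guard c·x = -0.3849 hit at Δt = 0.9106 (t = 2.2239), x⁻ = (1.4220, 0.6710) → reset → x⁺ = (1.8958, 0.9647), jump to mode 2
Mode 2: flow for 0.3841 to horizon, guard not reached → x = (1.7805, 0.1698)

1 1.3133 2->3
2 2.2239 3->2
final: 2 1.7805 0.1698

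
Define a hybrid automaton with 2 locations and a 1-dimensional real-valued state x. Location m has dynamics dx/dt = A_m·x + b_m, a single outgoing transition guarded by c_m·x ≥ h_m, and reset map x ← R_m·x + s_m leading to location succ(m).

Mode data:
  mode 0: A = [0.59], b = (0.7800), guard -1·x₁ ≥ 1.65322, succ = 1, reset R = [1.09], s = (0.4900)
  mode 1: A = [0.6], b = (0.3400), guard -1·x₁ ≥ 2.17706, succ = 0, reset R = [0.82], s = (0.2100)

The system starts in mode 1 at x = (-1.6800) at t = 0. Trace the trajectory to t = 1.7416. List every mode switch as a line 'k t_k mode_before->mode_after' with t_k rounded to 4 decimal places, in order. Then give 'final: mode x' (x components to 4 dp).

1 0.6152 1->0
2 1.0706 0->1
final: 1 -1.6815

Mode 1: guard c·x = 2.1771 hit at Δt = 0.6152 (t = 0.6152), x⁻ = (-2.1771) → reset → x⁺ = (-1.5752), jump to mode 0
Mode 0: guard c·x = 1.6532 hit at Δt = 0.4554 (t = 1.0706), x⁻ = (-1.6532) → reset → x⁺ = (-1.3120), jump to mode 1
Mode 1: flow for 0.6710 to horizon, guard not reached → x = (-1.6815)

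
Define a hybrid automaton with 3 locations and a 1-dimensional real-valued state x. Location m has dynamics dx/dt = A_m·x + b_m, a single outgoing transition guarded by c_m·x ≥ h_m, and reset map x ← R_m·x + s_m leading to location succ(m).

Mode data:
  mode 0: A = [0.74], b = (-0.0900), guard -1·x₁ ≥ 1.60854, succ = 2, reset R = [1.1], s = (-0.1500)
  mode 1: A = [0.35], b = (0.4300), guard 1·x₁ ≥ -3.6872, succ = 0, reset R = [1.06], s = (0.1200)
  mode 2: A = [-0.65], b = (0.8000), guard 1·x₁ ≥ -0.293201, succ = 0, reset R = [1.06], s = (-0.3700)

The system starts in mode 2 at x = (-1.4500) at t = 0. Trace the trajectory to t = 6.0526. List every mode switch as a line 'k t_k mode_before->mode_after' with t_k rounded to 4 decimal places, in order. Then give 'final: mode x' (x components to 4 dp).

1 0.8689 2->0
2 1.9072 0->2
3 3.0243 2->0
4 4.0626 0->2
5 5.1798 2->0
final: 0 -1.4091

Mode 2: guard c·x = -0.2932 hit at Δt = 0.8689 (t = 0.8689), x⁻ = (-0.2932) → reset → x⁺ = (-0.6808), jump to mode 0
Mode 0: guard c·x = 1.6085 hit at Δt = 1.0383 (t = 1.9072), x⁻ = (-1.6085) → reset → x⁺ = (-1.9194), jump to mode 2
Mode 2: guard c·x = -0.2932 hit at Δt = 1.1171 (t = 3.0243), x⁻ = (-0.2932) → reset → x⁺ = (-0.6808), jump to mode 0
Mode 0: guard c·x = 1.6085 hit at Δt = 1.0383 (t = 4.0626), x⁻ = (-1.6085) → reset → x⁺ = (-1.9194), jump to mode 2
Mode 2: guard c·x = -0.2932 hit at Δt = 1.1171 (t = 5.1798), x⁻ = (-0.2932) → reset → x⁺ = (-0.6808), jump to mode 0
Mode 0: flow for 0.8728 to horizon, guard not reached → x = (-1.4091)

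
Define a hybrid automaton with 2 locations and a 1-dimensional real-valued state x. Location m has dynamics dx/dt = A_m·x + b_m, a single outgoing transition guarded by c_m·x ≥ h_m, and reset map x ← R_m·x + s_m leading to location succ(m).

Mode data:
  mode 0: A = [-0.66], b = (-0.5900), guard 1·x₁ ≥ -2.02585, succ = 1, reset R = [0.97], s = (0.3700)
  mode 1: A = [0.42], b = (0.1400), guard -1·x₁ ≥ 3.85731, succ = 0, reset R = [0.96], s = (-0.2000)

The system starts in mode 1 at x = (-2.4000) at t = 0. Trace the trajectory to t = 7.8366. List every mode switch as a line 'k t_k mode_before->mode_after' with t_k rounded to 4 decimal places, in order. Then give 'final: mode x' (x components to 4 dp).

1 1.2706 1->0
2 2.7520 0->1
3 5.1975 1->0
4 6.6789 0->1
final: 1 -2.3852

Mode 1: guard c·x = 3.8573 hit at Δt = 1.2706 (t = 1.2706), x⁻ = (-3.8573) → reset → x⁺ = (-3.9030), jump to mode 0
Mode 0: guard c·x = -2.0259 hit at Δt = 1.4814 (t = 2.7520), x⁻ = (-2.0259) → reset → x⁺ = (-1.5951), jump to mode 1
Mode 1: guard c·x = 3.8573 hit at Δt = 2.4455 (t = 5.1975), x⁻ = (-3.8573) → reset → x⁺ = (-3.9030), jump to mode 0
Mode 0: guard c·x = -2.0259 hit at Δt = 1.4814 (t = 6.6789), x⁻ = (-2.0259) → reset → x⁺ = (-1.5951), jump to mode 1
Mode 1: flow for 1.1577 to horizon, guard not reached → x = (-2.3852)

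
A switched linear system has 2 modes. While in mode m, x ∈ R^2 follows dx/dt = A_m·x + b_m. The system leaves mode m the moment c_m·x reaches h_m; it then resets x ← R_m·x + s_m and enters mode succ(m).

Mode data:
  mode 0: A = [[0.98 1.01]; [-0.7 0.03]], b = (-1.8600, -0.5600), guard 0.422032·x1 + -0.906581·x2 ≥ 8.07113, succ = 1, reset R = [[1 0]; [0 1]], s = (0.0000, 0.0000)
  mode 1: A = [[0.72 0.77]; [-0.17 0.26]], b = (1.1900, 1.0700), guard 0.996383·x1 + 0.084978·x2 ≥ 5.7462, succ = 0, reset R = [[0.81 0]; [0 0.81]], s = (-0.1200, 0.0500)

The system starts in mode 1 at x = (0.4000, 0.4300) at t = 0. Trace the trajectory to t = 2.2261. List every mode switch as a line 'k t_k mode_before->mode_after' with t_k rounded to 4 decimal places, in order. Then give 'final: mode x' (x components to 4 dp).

Mode 1: guard c·x = 5.7462 hit at Δt = 1.3580 (t = 1.3580), x⁻ = (5.6212, 1.7099) → reset → x⁺ = (4.4332, 1.4350), jump to mode 0
Mode 0: flow for 0.8681 to horizon, guard not reached → x = (7.5584, -2.7574)

1 1.3580 1->0
final: 0 7.5584 -2.7574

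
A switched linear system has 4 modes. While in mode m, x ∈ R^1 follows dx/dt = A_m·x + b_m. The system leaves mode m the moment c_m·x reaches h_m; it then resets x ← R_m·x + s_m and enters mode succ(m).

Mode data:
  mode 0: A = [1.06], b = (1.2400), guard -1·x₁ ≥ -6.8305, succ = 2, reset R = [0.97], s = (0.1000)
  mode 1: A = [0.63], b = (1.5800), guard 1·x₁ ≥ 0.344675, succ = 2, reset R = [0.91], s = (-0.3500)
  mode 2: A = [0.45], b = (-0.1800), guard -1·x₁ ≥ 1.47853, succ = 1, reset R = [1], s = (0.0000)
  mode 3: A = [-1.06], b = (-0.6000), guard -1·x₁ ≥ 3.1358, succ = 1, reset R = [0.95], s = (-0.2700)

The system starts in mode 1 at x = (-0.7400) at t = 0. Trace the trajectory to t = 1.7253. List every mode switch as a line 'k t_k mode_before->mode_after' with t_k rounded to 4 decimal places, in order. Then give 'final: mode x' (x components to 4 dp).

1 0.7594 1->2
final: 2 -0.2739

Mode 1: guard c·x = 0.3447 hit at Δt = 0.7594 (t = 0.7594), x⁻ = (0.3447) → reset → x⁺ = (-0.0363), jump to mode 2
Mode 2: flow for 0.9659 to horizon, guard not reached → x = (-0.2739)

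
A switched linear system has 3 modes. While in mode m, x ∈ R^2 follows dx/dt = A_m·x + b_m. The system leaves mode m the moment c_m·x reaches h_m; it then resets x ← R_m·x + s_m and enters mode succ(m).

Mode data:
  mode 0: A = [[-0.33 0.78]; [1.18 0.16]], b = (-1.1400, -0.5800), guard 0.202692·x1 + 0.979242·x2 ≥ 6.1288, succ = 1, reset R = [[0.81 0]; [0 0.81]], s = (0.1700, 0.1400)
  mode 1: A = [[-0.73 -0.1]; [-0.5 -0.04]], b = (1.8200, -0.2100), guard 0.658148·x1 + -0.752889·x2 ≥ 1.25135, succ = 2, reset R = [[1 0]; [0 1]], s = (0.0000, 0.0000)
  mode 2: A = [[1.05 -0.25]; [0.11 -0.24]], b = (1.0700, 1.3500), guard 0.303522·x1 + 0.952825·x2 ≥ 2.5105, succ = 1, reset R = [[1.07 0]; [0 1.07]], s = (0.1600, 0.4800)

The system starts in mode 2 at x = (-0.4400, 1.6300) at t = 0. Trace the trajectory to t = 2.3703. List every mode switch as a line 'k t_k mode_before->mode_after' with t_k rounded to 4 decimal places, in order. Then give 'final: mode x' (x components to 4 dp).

Mode 2: guard c·x = 2.5105 hit at Δt = 1.3375 (t = 1.3375), x⁻ = (-0.1707, 2.6892) → reset → x⁺ = (-0.0227, 3.3574), jump to mode 1
Mode 1: flow for 1.0328 to horizon, guard not reached → x = (1.0893, 2.7052)

1 1.3375 2->1
final: 1 1.0893 2.7052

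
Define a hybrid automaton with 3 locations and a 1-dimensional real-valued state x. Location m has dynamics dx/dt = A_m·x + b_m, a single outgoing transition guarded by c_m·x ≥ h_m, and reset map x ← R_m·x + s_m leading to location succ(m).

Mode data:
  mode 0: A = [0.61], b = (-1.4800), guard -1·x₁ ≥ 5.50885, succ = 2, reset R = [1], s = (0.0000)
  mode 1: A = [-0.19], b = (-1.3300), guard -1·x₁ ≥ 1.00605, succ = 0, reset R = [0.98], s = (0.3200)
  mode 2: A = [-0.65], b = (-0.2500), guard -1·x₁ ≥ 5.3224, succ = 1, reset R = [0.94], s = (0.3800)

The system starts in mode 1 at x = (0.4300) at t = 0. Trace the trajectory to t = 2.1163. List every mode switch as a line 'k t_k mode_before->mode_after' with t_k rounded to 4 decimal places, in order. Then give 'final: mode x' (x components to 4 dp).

Mode 1: guard c·x = 1.0061 hit at Δt = 1.1304 (t = 1.1304), x⁻ = (-1.0061) → reset → x⁺ = (-0.6659), jump to mode 0
Mode 0: flow for 0.9859 to horizon, guard not reached → x = (-3.2160)

1 1.1304 1->0
final: 0 -3.2160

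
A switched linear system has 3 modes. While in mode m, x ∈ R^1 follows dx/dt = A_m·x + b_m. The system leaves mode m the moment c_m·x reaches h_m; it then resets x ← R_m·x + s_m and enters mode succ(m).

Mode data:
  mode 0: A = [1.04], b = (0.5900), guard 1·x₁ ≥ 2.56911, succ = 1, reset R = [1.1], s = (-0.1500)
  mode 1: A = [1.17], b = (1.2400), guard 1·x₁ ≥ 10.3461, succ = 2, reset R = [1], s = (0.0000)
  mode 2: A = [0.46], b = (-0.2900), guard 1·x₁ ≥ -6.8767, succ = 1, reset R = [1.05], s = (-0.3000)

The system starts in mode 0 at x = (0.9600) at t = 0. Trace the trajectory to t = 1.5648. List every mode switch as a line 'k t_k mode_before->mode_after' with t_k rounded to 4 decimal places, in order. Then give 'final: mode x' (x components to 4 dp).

Mode 0: guard c·x = 2.5691 hit at Δt = 0.6919 (t = 0.6919), x⁻ = (2.5691) → reset → x⁺ = (2.6760), jump to mode 1
Mode 1: flow for 0.8729 to horizon, guard not reached → x = (9.3138)

1 0.6919 0->1
final: 1 9.3138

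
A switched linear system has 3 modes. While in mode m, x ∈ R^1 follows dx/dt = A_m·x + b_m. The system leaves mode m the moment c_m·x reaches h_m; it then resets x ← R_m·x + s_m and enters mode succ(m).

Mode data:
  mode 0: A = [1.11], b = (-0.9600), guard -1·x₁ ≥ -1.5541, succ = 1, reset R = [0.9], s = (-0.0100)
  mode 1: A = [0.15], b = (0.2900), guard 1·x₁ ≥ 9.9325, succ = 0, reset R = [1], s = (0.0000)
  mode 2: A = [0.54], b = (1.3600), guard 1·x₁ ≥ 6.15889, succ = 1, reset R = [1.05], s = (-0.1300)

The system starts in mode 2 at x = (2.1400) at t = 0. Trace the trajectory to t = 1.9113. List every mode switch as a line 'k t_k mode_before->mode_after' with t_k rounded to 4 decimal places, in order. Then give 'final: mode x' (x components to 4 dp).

1 1.1519 2->1
final: 1 7.3346

Mode 2: guard c·x = 6.1589 hit at Δt = 1.1519 (t = 1.1519), x⁻ = (6.1589) → reset → x⁺ = (6.3368), jump to mode 1
Mode 1: flow for 0.7594 to horizon, guard not reached → x = (7.3346)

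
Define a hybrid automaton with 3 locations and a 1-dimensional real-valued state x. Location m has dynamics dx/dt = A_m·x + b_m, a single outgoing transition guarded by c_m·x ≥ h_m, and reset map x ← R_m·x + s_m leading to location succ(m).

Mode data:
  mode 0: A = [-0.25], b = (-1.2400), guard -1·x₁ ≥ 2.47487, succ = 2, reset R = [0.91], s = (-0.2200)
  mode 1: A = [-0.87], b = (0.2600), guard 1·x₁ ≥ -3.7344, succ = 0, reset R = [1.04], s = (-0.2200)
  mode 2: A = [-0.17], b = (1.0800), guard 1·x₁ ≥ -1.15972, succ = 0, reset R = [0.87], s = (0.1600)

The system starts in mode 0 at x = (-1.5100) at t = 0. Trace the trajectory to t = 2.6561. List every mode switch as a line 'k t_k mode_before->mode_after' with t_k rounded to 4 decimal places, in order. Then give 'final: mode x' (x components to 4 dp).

Mode 0: guard c·x = 2.4749 hit at Δt = 1.3122 (t = 1.3122), x⁻ = (-2.4749) → reset → x⁺ = (-2.4721), jump to mode 2
Mode 2: guard c·x = -1.1597 hit at Δt = 0.9471 (t = 2.2593), x⁻ = (-1.1597) → reset → x⁺ = (-0.8490), jump to mode 0
Mode 0: flow for 0.3968 to horizon, guard not reached → x = (-1.2372)

1 1.3122 0->2
2 2.2593 2->0
final: 0 -1.2372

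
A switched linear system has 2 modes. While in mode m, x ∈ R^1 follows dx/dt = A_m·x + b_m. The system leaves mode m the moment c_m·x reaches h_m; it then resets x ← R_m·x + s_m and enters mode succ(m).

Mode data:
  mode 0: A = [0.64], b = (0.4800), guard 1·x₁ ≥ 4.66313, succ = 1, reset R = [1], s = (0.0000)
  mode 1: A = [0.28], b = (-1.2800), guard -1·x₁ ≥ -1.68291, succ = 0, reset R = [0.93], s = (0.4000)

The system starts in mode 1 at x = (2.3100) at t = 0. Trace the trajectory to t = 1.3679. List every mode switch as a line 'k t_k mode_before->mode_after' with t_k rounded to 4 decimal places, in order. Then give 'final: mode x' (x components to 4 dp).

1 0.8741 1->0
final: 0 2.9742

Mode 1: guard c·x = -1.6829 hit at Δt = 0.8741 (t = 0.8741), x⁻ = (1.6829) → reset → x⁺ = (1.9651), jump to mode 0
Mode 0: flow for 0.4938 to horizon, guard not reached → x = (2.9742)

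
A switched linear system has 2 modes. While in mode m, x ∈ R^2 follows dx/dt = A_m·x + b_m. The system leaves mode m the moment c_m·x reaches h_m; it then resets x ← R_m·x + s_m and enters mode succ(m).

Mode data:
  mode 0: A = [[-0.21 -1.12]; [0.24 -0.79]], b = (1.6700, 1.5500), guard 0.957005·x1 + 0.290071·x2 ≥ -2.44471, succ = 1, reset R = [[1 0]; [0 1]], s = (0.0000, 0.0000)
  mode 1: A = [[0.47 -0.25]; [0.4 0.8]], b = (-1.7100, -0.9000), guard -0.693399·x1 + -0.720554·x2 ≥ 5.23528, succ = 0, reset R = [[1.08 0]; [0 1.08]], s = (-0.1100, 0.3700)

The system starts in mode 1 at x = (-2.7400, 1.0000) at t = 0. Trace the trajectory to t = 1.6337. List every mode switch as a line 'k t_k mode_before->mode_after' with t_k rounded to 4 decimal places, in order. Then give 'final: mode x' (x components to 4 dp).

1 0.9034 1->0
final: 0 -4.0915 -0.4408

Mode 1: guard c·x = 5.2353 hit at Δt = 0.9034 (t = 0.9034), x⁻ = (-6.1566, -1.3411) → reset → x⁺ = (-6.7591, -1.0783), jump to mode 0
Mode 0: flow for 0.7303 to horizon, guard not reached → x = (-4.0915, -0.4408)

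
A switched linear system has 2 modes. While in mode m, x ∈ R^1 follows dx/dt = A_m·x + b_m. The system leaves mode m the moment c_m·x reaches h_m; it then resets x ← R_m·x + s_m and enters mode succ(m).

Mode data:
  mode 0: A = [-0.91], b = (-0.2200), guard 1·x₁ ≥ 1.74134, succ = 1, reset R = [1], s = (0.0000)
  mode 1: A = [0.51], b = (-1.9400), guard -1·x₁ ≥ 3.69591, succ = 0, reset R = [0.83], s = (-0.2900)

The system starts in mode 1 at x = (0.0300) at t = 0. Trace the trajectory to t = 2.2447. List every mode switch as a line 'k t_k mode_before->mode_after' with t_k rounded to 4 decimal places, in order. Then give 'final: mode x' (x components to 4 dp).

1 1.3466 1->0
final: 0 -1.6178

Mode 1: guard c·x = 3.6959 hit at Δt = 1.3466 (t = 1.3466), x⁻ = (-3.6959) → reset → x⁺ = (-3.3576), jump to mode 0
Mode 0: flow for 0.8981 to horizon, guard not reached → x = (-1.6178)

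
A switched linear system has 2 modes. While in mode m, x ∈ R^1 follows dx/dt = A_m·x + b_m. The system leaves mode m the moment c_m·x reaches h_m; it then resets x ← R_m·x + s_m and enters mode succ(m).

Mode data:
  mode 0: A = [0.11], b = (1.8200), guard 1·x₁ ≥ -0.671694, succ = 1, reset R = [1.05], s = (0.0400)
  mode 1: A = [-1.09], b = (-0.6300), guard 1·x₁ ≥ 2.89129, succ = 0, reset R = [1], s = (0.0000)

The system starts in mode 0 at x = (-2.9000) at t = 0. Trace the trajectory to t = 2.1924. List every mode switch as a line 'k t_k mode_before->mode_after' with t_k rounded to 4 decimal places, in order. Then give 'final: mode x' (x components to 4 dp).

1 1.3751 0->1
final: 1 -0.6138

Mode 0: guard c·x = -0.6717 hit at Δt = 1.3751 (t = 1.3751), x⁻ = (-0.6717) → reset → x⁺ = (-0.6653), jump to mode 1
Mode 1: flow for 0.8173 to horizon, guard not reached → x = (-0.6138)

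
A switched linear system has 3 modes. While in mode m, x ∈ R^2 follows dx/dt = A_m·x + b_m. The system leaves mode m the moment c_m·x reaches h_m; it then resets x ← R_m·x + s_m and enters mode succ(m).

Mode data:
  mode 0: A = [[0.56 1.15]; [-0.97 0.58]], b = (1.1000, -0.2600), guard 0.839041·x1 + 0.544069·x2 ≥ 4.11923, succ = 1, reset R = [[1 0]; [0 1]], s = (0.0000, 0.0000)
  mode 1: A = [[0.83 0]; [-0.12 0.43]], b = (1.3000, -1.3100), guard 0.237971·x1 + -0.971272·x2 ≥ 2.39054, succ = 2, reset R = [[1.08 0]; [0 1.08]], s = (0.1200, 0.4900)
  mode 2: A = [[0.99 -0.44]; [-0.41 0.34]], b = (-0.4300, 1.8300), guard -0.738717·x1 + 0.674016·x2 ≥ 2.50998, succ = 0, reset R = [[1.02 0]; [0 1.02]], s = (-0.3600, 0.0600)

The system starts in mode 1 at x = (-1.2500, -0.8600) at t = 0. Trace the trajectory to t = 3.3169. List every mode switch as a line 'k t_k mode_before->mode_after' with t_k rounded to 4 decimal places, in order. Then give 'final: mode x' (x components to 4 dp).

1 0.9492 1->2
2 2.4231 2->0
final: 0 -1.2143 3.8954

Mode 1: guard c·x = 2.3905 hit at Δt = 0.9492 (t = 0.9492), x⁻ = (-0.8709, -2.6746) → reset → x⁺ = (-0.8206, -2.3986), jump to mode 2
Mode 2: guard c·x = 2.5100 hit at Δt = 1.4739 (t = 2.4231), x⁻ = (-2.8380, 0.6135) → reset → x⁺ = (-3.2548, 0.6858), jump to mode 0
Mode 0: flow for 0.8938 to horizon, guard not reached → x = (-1.2143, 3.8954)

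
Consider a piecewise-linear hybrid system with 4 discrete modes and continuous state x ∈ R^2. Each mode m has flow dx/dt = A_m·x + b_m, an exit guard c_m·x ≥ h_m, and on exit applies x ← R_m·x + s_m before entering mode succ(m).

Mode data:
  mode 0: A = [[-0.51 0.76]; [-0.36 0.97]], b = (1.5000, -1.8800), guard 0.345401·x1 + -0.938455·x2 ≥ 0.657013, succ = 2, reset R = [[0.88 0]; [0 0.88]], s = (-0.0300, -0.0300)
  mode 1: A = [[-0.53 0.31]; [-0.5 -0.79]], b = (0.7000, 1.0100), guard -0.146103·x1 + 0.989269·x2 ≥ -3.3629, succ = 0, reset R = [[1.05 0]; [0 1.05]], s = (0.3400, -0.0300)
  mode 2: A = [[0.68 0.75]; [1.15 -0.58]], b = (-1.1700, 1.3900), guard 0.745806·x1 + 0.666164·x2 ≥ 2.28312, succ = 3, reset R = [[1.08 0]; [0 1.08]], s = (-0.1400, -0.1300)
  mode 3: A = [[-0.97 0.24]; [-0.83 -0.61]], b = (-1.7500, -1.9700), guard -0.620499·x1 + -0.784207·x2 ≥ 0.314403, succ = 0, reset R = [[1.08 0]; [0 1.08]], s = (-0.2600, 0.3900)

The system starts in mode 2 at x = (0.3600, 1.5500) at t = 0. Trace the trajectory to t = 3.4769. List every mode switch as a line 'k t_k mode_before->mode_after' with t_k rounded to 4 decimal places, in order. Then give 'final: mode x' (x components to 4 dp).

1 0.8669 2->3
2 1.7555 3->0
3 2.3491 0->2
final: 2 -2.0221 -0.1106

Mode 2: guard c·x = 2.2831 hit at Δt = 0.8669 (t = 0.8669), x⁻ = (0.9520, 2.3615) → reset → x⁺ = (0.8881, 2.4204), jump to mode 3
Mode 3: guard c·x = 0.3144 hit at Δt = 0.8886 (t = 1.7555), x⁻ = (-0.5434, 0.0291) → reset → x⁺ = (-0.8469, 0.4214), jump to mode 0
Mode 0: guard c·x = 0.6570 hit at Δt = 0.5936 (t = 2.3491), x⁻ = (0.1125, -0.6587) → reset → x⁺ = (0.0690, -0.6096), jump to mode 2
Mode 2: flow for 1.1278 to horizon, guard not reached → x = (-2.0221, -0.1106)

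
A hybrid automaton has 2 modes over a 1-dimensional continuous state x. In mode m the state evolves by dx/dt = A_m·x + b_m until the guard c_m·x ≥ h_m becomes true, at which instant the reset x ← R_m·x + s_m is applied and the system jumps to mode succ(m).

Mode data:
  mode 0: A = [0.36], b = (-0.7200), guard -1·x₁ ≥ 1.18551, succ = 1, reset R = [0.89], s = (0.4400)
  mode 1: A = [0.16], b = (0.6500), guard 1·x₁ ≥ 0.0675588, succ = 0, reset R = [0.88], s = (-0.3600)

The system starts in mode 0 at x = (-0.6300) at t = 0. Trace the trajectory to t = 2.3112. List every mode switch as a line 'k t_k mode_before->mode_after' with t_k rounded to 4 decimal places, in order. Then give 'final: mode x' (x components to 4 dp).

1 0.5323 0->1
2 1.6615 1->0
final: 0 -0.9068

Mode 0: guard c·x = 1.1855 hit at Δt = 0.5323 (t = 0.5323), x⁻ = (-1.1855) → reset → x⁺ = (-0.6151), jump to mode 1
Mode 1: guard c·x = 0.0676 hit at Δt = 1.1292 (t = 1.6615), x⁻ = (0.0676) → reset → x⁺ = (-0.3005), jump to mode 0
Mode 0: flow for 0.6497 to horizon, guard not reached → x = (-0.9068)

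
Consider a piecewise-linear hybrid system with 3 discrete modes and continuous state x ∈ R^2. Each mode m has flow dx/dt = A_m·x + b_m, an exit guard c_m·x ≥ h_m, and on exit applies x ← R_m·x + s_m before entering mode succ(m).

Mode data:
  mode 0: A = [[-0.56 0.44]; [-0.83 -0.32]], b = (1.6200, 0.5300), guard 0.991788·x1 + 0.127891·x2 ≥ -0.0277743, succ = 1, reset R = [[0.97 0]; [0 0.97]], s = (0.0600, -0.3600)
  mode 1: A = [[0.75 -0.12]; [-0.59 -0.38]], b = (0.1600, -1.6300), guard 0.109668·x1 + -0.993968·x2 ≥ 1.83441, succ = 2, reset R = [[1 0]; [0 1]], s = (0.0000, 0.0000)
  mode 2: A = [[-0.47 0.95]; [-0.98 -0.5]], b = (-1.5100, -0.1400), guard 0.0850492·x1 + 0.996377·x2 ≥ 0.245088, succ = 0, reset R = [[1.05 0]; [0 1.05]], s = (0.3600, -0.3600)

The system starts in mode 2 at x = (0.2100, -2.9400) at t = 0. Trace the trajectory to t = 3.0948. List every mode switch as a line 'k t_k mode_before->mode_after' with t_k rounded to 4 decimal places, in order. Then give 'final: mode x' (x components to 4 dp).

Mode 2: guard c·x = 0.2451 hit at Δt = 1.4775 (t = 1.4775), x⁻ = (-2.6617, 0.4732) → reset → x⁺ = (-2.4348, 0.1368), jump to mode 0
Mode 0: guard c·x = -0.0278 hit at Δt = 0.8356 (t = 2.3131), x⁻ = (-0.1862, 1.2269) → reset → x⁺ = (-0.1206, 0.8301), jump to mode 1
Mode 1: flow for 0.7817 to horizon, guard not reached → x = (-0.0755, -0.4421)

1 1.4775 2->0
2 2.3131 0->1
final: 1 -0.0755 -0.4421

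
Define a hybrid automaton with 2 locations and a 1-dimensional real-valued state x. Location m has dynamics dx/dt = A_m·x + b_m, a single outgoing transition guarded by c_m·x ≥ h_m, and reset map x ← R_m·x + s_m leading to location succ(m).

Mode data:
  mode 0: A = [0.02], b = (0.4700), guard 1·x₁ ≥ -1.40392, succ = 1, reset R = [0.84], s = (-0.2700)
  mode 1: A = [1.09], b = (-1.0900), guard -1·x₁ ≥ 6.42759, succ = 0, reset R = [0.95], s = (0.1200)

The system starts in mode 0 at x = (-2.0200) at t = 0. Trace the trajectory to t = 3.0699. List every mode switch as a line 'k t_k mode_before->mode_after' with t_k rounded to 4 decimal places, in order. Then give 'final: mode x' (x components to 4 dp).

1 1.4139 0->1
2 2.4317 1->0
final: 0 -5.7612

Mode 0: guard c·x = -1.4039 hit at Δt = 1.4139 (t = 1.4139), x⁻ = (-1.4039) → reset → x⁺ = (-1.4493), jump to mode 1
Mode 1: guard c·x = 6.4276 hit at Δt = 1.0178 (t = 2.4317), x⁻ = (-6.4276) → reset → x⁺ = (-5.9862), jump to mode 0
Mode 0: flow for 0.6382 to horizon, guard not reached → x = (-5.7612)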